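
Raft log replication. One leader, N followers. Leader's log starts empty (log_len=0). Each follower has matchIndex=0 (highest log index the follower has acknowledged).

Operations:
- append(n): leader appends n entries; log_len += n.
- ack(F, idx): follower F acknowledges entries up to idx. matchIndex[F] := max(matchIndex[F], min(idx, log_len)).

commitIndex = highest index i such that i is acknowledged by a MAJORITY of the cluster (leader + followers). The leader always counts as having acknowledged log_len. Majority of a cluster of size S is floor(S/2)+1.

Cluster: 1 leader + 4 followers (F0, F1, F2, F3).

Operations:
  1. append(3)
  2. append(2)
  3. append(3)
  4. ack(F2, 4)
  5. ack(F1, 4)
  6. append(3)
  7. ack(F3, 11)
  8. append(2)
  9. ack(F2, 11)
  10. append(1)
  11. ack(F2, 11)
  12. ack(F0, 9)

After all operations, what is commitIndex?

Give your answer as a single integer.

Op 1: append 3 -> log_len=3
Op 2: append 2 -> log_len=5
Op 3: append 3 -> log_len=8
Op 4: F2 acks idx 4 -> match: F0=0 F1=0 F2=4 F3=0; commitIndex=0
Op 5: F1 acks idx 4 -> match: F0=0 F1=4 F2=4 F3=0; commitIndex=4
Op 6: append 3 -> log_len=11
Op 7: F3 acks idx 11 -> match: F0=0 F1=4 F2=4 F3=11; commitIndex=4
Op 8: append 2 -> log_len=13
Op 9: F2 acks idx 11 -> match: F0=0 F1=4 F2=11 F3=11; commitIndex=11
Op 10: append 1 -> log_len=14
Op 11: F2 acks idx 11 -> match: F0=0 F1=4 F2=11 F3=11; commitIndex=11
Op 12: F0 acks idx 9 -> match: F0=9 F1=4 F2=11 F3=11; commitIndex=11

Answer: 11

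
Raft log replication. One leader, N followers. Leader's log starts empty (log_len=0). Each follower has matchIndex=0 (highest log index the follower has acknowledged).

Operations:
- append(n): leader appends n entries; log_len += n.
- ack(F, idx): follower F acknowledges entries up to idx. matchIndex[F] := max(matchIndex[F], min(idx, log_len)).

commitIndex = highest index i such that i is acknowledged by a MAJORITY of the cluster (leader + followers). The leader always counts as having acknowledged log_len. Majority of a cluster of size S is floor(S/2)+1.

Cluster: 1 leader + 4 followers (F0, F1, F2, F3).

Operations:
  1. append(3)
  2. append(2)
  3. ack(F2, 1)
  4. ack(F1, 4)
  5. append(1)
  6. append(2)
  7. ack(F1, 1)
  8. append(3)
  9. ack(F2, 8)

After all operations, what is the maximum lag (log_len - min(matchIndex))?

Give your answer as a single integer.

Op 1: append 3 -> log_len=3
Op 2: append 2 -> log_len=5
Op 3: F2 acks idx 1 -> match: F0=0 F1=0 F2=1 F3=0; commitIndex=0
Op 4: F1 acks idx 4 -> match: F0=0 F1=4 F2=1 F3=0; commitIndex=1
Op 5: append 1 -> log_len=6
Op 6: append 2 -> log_len=8
Op 7: F1 acks idx 1 -> match: F0=0 F1=4 F2=1 F3=0; commitIndex=1
Op 8: append 3 -> log_len=11
Op 9: F2 acks idx 8 -> match: F0=0 F1=4 F2=8 F3=0; commitIndex=4

Answer: 11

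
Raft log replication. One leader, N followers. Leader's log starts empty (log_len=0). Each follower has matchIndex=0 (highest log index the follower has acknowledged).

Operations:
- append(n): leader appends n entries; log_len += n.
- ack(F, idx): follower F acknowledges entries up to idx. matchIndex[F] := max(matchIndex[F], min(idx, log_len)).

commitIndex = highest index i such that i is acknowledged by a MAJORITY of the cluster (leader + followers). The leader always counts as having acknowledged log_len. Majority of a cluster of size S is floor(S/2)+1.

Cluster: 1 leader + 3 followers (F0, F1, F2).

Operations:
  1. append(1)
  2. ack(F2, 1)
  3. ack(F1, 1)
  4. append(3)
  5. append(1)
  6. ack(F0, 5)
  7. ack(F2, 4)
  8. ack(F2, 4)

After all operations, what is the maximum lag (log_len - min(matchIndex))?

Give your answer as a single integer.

Op 1: append 1 -> log_len=1
Op 2: F2 acks idx 1 -> match: F0=0 F1=0 F2=1; commitIndex=0
Op 3: F1 acks idx 1 -> match: F0=0 F1=1 F2=1; commitIndex=1
Op 4: append 3 -> log_len=4
Op 5: append 1 -> log_len=5
Op 6: F0 acks idx 5 -> match: F0=5 F1=1 F2=1; commitIndex=1
Op 7: F2 acks idx 4 -> match: F0=5 F1=1 F2=4; commitIndex=4
Op 8: F2 acks idx 4 -> match: F0=5 F1=1 F2=4; commitIndex=4

Answer: 4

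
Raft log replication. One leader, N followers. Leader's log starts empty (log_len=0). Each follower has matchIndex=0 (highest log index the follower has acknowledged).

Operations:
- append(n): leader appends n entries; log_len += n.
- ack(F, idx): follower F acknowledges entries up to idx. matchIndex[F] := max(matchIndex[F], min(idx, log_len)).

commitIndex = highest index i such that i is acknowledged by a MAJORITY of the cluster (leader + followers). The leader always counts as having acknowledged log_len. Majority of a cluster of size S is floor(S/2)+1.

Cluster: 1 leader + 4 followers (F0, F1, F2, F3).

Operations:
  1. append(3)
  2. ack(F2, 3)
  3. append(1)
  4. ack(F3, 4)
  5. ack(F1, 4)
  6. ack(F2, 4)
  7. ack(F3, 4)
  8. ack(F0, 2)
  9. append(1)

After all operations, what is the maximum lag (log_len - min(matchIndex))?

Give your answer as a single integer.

Op 1: append 3 -> log_len=3
Op 2: F2 acks idx 3 -> match: F0=0 F1=0 F2=3 F3=0; commitIndex=0
Op 3: append 1 -> log_len=4
Op 4: F3 acks idx 4 -> match: F0=0 F1=0 F2=3 F3=4; commitIndex=3
Op 5: F1 acks idx 4 -> match: F0=0 F1=4 F2=3 F3=4; commitIndex=4
Op 6: F2 acks idx 4 -> match: F0=0 F1=4 F2=4 F3=4; commitIndex=4
Op 7: F3 acks idx 4 -> match: F0=0 F1=4 F2=4 F3=4; commitIndex=4
Op 8: F0 acks idx 2 -> match: F0=2 F1=4 F2=4 F3=4; commitIndex=4
Op 9: append 1 -> log_len=5

Answer: 3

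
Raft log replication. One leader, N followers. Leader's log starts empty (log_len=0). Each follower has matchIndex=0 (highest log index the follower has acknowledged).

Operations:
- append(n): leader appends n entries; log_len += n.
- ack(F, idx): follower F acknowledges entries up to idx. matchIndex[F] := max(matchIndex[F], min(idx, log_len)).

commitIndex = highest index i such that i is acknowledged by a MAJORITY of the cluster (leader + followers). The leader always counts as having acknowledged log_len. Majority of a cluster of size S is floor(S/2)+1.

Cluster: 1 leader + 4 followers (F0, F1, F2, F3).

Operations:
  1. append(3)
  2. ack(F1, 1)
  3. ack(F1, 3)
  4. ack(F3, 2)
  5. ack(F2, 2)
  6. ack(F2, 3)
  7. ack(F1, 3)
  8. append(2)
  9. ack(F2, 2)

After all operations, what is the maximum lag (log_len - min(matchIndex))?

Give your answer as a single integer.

Op 1: append 3 -> log_len=3
Op 2: F1 acks idx 1 -> match: F0=0 F1=1 F2=0 F3=0; commitIndex=0
Op 3: F1 acks idx 3 -> match: F0=0 F1=3 F2=0 F3=0; commitIndex=0
Op 4: F3 acks idx 2 -> match: F0=0 F1=3 F2=0 F3=2; commitIndex=2
Op 5: F2 acks idx 2 -> match: F0=0 F1=3 F2=2 F3=2; commitIndex=2
Op 6: F2 acks idx 3 -> match: F0=0 F1=3 F2=3 F3=2; commitIndex=3
Op 7: F1 acks idx 3 -> match: F0=0 F1=3 F2=3 F3=2; commitIndex=3
Op 8: append 2 -> log_len=5
Op 9: F2 acks idx 2 -> match: F0=0 F1=3 F2=3 F3=2; commitIndex=3

Answer: 5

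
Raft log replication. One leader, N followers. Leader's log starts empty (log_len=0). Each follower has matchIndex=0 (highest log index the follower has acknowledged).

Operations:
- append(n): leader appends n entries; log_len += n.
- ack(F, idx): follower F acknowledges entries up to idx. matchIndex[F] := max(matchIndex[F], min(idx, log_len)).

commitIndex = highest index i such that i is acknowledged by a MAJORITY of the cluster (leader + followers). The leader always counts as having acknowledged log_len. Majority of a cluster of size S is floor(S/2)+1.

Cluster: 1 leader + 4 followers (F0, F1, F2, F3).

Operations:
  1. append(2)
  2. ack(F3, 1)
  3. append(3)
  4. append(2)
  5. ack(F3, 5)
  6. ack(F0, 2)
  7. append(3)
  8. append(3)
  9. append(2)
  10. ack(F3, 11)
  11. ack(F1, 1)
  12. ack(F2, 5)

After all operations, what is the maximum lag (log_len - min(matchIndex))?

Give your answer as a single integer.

Op 1: append 2 -> log_len=2
Op 2: F3 acks idx 1 -> match: F0=0 F1=0 F2=0 F3=1; commitIndex=0
Op 3: append 3 -> log_len=5
Op 4: append 2 -> log_len=7
Op 5: F3 acks idx 5 -> match: F0=0 F1=0 F2=0 F3=5; commitIndex=0
Op 6: F0 acks idx 2 -> match: F0=2 F1=0 F2=0 F3=5; commitIndex=2
Op 7: append 3 -> log_len=10
Op 8: append 3 -> log_len=13
Op 9: append 2 -> log_len=15
Op 10: F3 acks idx 11 -> match: F0=2 F1=0 F2=0 F3=11; commitIndex=2
Op 11: F1 acks idx 1 -> match: F0=2 F1=1 F2=0 F3=11; commitIndex=2
Op 12: F2 acks idx 5 -> match: F0=2 F1=1 F2=5 F3=11; commitIndex=5

Answer: 14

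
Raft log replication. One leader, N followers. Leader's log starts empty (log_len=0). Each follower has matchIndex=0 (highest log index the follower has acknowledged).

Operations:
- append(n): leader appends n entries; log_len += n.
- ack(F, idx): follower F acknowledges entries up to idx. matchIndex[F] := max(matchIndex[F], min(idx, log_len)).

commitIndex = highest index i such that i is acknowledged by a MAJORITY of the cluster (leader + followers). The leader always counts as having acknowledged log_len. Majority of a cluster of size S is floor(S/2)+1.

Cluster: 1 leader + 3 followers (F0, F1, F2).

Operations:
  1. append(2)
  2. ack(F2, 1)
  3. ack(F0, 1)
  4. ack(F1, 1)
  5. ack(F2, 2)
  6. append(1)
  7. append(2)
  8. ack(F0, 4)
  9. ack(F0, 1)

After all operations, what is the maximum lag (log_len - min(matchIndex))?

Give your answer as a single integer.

Answer: 4

Derivation:
Op 1: append 2 -> log_len=2
Op 2: F2 acks idx 1 -> match: F0=0 F1=0 F2=1; commitIndex=0
Op 3: F0 acks idx 1 -> match: F0=1 F1=0 F2=1; commitIndex=1
Op 4: F1 acks idx 1 -> match: F0=1 F1=1 F2=1; commitIndex=1
Op 5: F2 acks idx 2 -> match: F0=1 F1=1 F2=2; commitIndex=1
Op 6: append 1 -> log_len=3
Op 7: append 2 -> log_len=5
Op 8: F0 acks idx 4 -> match: F0=4 F1=1 F2=2; commitIndex=2
Op 9: F0 acks idx 1 -> match: F0=4 F1=1 F2=2; commitIndex=2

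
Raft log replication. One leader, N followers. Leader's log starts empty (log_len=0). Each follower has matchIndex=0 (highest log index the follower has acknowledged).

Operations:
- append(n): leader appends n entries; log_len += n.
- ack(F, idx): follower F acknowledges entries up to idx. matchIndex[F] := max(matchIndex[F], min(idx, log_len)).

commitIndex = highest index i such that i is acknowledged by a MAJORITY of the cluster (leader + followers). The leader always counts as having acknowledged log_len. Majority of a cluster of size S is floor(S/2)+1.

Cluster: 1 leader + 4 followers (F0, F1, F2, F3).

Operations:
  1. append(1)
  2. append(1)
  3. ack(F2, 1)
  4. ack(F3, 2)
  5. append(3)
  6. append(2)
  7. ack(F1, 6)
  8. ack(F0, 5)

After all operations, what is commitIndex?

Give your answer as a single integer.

Op 1: append 1 -> log_len=1
Op 2: append 1 -> log_len=2
Op 3: F2 acks idx 1 -> match: F0=0 F1=0 F2=1 F3=0; commitIndex=0
Op 4: F3 acks idx 2 -> match: F0=0 F1=0 F2=1 F3=2; commitIndex=1
Op 5: append 3 -> log_len=5
Op 6: append 2 -> log_len=7
Op 7: F1 acks idx 6 -> match: F0=0 F1=6 F2=1 F3=2; commitIndex=2
Op 8: F0 acks idx 5 -> match: F0=5 F1=6 F2=1 F3=2; commitIndex=5

Answer: 5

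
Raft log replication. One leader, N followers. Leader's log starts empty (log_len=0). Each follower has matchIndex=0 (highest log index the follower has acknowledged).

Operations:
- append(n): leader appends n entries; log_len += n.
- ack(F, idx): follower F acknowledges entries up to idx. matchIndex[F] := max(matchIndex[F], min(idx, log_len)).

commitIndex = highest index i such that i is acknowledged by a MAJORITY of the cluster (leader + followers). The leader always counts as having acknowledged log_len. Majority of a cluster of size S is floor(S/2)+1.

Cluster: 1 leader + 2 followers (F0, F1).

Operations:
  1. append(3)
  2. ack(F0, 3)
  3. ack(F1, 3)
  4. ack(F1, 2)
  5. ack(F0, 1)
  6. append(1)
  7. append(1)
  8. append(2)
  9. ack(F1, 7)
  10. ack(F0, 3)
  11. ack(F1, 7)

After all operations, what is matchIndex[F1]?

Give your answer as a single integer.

Answer: 7

Derivation:
Op 1: append 3 -> log_len=3
Op 2: F0 acks idx 3 -> match: F0=3 F1=0; commitIndex=3
Op 3: F1 acks idx 3 -> match: F0=3 F1=3; commitIndex=3
Op 4: F1 acks idx 2 -> match: F0=3 F1=3; commitIndex=3
Op 5: F0 acks idx 1 -> match: F0=3 F1=3; commitIndex=3
Op 6: append 1 -> log_len=4
Op 7: append 1 -> log_len=5
Op 8: append 2 -> log_len=7
Op 9: F1 acks idx 7 -> match: F0=3 F1=7; commitIndex=7
Op 10: F0 acks idx 3 -> match: F0=3 F1=7; commitIndex=7
Op 11: F1 acks idx 7 -> match: F0=3 F1=7; commitIndex=7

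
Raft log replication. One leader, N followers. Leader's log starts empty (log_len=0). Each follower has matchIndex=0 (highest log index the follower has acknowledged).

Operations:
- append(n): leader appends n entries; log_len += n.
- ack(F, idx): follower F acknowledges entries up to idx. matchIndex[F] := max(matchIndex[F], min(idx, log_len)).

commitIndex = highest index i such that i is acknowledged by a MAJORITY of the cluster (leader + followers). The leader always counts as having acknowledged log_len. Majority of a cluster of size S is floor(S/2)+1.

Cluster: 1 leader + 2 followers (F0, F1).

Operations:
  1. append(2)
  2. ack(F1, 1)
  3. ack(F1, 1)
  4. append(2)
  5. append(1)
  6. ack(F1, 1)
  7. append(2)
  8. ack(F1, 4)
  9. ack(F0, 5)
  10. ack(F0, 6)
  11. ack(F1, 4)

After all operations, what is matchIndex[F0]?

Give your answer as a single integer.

Answer: 6

Derivation:
Op 1: append 2 -> log_len=2
Op 2: F1 acks idx 1 -> match: F0=0 F1=1; commitIndex=1
Op 3: F1 acks idx 1 -> match: F0=0 F1=1; commitIndex=1
Op 4: append 2 -> log_len=4
Op 5: append 1 -> log_len=5
Op 6: F1 acks idx 1 -> match: F0=0 F1=1; commitIndex=1
Op 7: append 2 -> log_len=7
Op 8: F1 acks idx 4 -> match: F0=0 F1=4; commitIndex=4
Op 9: F0 acks idx 5 -> match: F0=5 F1=4; commitIndex=5
Op 10: F0 acks idx 6 -> match: F0=6 F1=4; commitIndex=6
Op 11: F1 acks idx 4 -> match: F0=6 F1=4; commitIndex=6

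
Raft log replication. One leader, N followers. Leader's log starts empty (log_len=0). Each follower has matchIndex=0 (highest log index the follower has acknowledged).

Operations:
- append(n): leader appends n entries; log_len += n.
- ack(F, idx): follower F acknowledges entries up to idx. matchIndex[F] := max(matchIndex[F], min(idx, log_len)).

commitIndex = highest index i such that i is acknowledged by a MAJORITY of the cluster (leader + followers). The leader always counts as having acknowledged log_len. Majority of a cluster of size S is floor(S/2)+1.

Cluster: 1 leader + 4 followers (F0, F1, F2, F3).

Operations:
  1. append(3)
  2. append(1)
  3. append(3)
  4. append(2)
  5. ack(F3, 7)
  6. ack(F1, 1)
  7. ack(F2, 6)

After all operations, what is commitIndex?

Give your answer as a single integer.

Answer: 6

Derivation:
Op 1: append 3 -> log_len=3
Op 2: append 1 -> log_len=4
Op 3: append 3 -> log_len=7
Op 4: append 2 -> log_len=9
Op 5: F3 acks idx 7 -> match: F0=0 F1=0 F2=0 F3=7; commitIndex=0
Op 6: F1 acks idx 1 -> match: F0=0 F1=1 F2=0 F3=7; commitIndex=1
Op 7: F2 acks idx 6 -> match: F0=0 F1=1 F2=6 F3=7; commitIndex=6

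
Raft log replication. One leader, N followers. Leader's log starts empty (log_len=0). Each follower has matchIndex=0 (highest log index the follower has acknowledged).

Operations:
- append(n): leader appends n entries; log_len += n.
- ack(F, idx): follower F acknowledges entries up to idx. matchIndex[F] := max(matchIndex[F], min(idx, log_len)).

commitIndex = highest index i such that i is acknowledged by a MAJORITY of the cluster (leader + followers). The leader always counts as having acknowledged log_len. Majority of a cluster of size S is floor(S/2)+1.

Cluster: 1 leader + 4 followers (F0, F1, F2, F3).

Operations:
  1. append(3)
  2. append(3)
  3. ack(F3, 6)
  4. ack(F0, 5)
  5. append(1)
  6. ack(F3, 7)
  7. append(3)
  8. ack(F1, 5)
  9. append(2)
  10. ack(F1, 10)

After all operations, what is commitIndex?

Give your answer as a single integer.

Answer: 7

Derivation:
Op 1: append 3 -> log_len=3
Op 2: append 3 -> log_len=6
Op 3: F3 acks idx 6 -> match: F0=0 F1=0 F2=0 F3=6; commitIndex=0
Op 4: F0 acks idx 5 -> match: F0=5 F1=0 F2=0 F3=6; commitIndex=5
Op 5: append 1 -> log_len=7
Op 6: F3 acks idx 7 -> match: F0=5 F1=0 F2=0 F3=7; commitIndex=5
Op 7: append 3 -> log_len=10
Op 8: F1 acks idx 5 -> match: F0=5 F1=5 F2=0 F3=7; commitIndex=5
Op 9: append 2 -> log_len=12
Op 10: F1 acks idx 10 -> match: F0=5 F1=10 F2=0 F3=7; commitIndex=7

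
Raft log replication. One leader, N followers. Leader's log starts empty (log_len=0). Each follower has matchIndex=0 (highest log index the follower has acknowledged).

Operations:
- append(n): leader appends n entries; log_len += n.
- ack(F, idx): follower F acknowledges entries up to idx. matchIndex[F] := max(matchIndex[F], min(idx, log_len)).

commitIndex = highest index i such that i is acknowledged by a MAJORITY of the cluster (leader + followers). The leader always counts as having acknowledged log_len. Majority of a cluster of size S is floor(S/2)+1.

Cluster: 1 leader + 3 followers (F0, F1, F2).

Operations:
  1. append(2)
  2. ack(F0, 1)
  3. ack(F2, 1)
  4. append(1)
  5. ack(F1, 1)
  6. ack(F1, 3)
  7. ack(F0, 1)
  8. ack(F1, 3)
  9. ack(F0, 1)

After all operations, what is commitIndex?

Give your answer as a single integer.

Op 1: append 2 -> log_len=2
Op 2: F0 acks idx 1 -> match: F0=1 F1=0 F2=0; commitIndex=0
Op 3: F2 acks idx 1 -> match: F0=1 F1=0 F2=1; commitIndex=1
Op 4: append 1 -> log_len=3
Op 5: F1 acks idx 1 -> match: F0=1 F1=1 F2=1; commitIndex=1
Op 6: F1 acks idx 3 -> match: F0=1 F1=3 F2=1; commitIndex=1
Op 7: F0 acks idx 1 -> match: F0=1 F1=3 F2=1; commitIndex=1
Op 8: F1 acks idx 3 -> match: F0=1 F1=3 F2=1; commitIndex=1
Op 9: F0 acks idx 1 -> match: F0=1 F1=3 F2=1; commitIndex=1

Answer: 1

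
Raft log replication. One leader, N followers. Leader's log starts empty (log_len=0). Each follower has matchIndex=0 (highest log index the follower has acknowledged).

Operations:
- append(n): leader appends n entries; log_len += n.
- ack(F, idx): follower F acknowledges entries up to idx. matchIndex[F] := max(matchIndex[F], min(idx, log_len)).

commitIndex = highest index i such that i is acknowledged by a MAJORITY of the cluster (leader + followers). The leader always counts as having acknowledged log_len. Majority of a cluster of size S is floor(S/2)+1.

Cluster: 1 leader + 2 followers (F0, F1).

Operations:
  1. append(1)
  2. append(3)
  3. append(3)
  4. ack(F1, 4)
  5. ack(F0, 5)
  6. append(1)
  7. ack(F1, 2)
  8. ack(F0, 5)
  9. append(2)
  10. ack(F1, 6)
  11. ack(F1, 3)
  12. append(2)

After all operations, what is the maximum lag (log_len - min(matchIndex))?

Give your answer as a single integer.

Answer: 7

Derivation:
Op 1: append 1 -> log_len=1
Op 2: append 3 -> log_len=4
Op 3: append 3 -> log_len=7
Op 4: F1 acks idx 4 -> match: F0=0 F1=4; commitIndex=4
Op 5: F0 acks idx 5 -> match: F0=5 F1=4; commitIndex=5
Op 6: append 1 -> log_len=8
Op 7: F1 acks idx 2 -> match: F0=5 F1=4; commitIndex=5
Op 8: F0 acks idx 5 -> match: F0=5 F1=4; commitIndex=5
Op 9: append 2 -> log_len=10
Op 10: F1 acks idx 6 -> match: F0=5 F1=6; commitIndex=6
Op 11: F1 acks idx 3 -> match: F0=5 F1=6; commitIndex=6
Op 12: append 2 -> log_len=12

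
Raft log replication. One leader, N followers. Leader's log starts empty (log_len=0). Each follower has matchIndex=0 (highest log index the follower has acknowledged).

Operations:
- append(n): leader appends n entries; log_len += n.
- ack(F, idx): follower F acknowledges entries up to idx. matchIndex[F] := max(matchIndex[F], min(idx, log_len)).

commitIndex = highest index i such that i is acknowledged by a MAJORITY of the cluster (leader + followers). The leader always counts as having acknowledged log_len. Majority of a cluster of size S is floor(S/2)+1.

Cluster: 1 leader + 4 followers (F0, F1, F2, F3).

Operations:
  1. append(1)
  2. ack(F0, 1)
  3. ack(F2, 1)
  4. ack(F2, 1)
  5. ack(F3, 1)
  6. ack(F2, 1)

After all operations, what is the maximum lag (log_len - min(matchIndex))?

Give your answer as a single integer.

Op 1: append 1 -> log_len=1
Op 2: F0 acks idx 1 -> match: F0=1 F1=0 F2=0 F3=0; commitIndex=0
Op 3: F2 acks idx 1 -> match: F0=1 F1=0 F2=1 F3=0; commitIndex=1
Op 4: F2 acks idx 1 -> match: F0=1 F1=0 F2=1 F3=0; commitIndex=1
Op 5: F3 acks idx 1 -> match: F0=1 F1=0 F2=1 F3=1; commitIndex=1
Op 6: F2 acks idx 1 -> match: F0=1 F1=0 F2=1 F3=1; commitIndex=1

Answer: 1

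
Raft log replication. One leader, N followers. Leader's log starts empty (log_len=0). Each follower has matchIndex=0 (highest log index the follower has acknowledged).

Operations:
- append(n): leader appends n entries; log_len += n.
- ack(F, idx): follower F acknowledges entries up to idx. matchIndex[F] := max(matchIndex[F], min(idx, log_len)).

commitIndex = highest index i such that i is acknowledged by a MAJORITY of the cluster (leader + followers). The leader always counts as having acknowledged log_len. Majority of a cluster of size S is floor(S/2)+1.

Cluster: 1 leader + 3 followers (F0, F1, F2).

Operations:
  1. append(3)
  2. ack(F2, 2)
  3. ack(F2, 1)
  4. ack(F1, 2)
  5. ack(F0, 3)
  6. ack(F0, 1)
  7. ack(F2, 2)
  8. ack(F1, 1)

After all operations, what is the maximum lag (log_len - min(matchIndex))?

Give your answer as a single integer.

Op 1: append 3 -> log_len=3
Op 2: F2 acks idx 2 -> match: F0=0 F1=0 F2=2; commitIndex=0
Op 3: F2 acks idx 1 -> match: F0=0 F1=0 F2=2; commitIndex=0
Op 4: F1 acks idx 2 -> match: F0=0 F1=2 F2=2; commitIndex=2
Op 5: F0 acks idx 3 -> match: F0=3 F1=2 F2=2; commitIndex=2
Op 6: F0 acks idx 1 -> match: F0=3 F1=2 F2=2; commitIndex=2
Op 7: F2 acks idx 2 -> match: F0=3 F1=2 F2=2; commitIndex=2
Op 8: F1 acks idx 1 -> match: F0=3 F1=2 F2=2; commitIndex=2

Answer: 1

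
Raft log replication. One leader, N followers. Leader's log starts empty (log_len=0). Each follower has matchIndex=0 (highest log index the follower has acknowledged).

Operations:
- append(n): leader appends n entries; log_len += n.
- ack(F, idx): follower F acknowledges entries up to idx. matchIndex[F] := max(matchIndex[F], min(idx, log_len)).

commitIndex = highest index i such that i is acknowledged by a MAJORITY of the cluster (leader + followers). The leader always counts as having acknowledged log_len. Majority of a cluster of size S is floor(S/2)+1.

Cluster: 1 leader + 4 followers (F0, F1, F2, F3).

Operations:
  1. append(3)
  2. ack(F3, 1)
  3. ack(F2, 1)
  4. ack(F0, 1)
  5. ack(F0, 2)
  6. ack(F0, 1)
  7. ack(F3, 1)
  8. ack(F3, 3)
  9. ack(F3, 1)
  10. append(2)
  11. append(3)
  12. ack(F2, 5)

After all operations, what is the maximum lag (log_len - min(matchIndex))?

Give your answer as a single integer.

Op 1: append 3 -> log_len=3
Op 2: F3 acks idx 1 -> match: F0=0 F1=0 F2=0 F3=1; commitIndex=0
Op 3: F2 acks idx 1 -> match: F0=0 F1=0 F2=1 F3=1; commitIndex=1
Op 4: F0 acks idx 1 -> match: F0=1 F1=0 F2=1 F3=1; commitIndex=1
Op 5: F0 acks idx 2 -> match: F0=2 F1=0 F2=1 F3=1; commitIndex=1
Op 6: F0 acks idx 1 -> match: F0=2 F1=0 F2=1 F3=1; commitIndex=1
Op 7: F3 acks idx 1 -> match: F0=2 F1=0 F2=1 F3=1; commitIndex=1
Op 8: F3 acks idx 3 -> match: F0=2 F1=0 F2=1 F3=3; commitIndex=2
Op 9: F3 acks idx 1 -> match: F0=2 F1=0 F2=1 F3=3; commitIndex=2
Op 10: append 2 -> log_len=5
Op 11: append 3 -> log_len=8
Op 12: F2 acks idx 5 -> match: F0=2 F1=0 F2=5 F3=3; commitIndex=3

Answer: 8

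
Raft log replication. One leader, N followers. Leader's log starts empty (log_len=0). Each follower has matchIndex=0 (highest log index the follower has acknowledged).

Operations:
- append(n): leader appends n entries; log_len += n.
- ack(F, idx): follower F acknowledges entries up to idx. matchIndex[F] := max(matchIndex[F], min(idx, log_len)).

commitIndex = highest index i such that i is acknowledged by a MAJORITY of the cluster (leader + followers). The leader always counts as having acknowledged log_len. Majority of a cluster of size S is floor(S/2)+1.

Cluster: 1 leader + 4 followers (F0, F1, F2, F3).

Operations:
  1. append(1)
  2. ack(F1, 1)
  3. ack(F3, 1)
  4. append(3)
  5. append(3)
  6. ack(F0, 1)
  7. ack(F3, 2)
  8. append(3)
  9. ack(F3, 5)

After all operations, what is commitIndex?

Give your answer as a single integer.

Answer: 1

Derivation:
Op 1: append 1 -> log_len=1
Op 2: F1 acks idx 1 -> match: F0=0 F1=1 F2=0 F3=0; commitIndex=0
Op 3: F3 acks idx 1 -> match: F0=0 F1=1 F2=0 F3=1; commitIndex=1
Op 4: append 3 -> log_len=4
Op 5: append 3 -> log_len=7
Op 6: F0 acks idx 1 -> match: F0=1 F1=1 F2=0 F3=1; commitIndex=1
Op 7: F3 acks idx 2 -> match: F0=1 F1=1 F2=0 F3=2; commitIndex=1
Op 8: append 3 -> log_len=10
Op 9: F3 acks idx 5 -> match: F0=1 F1=1 F2=0 F3=5; commitIndex=1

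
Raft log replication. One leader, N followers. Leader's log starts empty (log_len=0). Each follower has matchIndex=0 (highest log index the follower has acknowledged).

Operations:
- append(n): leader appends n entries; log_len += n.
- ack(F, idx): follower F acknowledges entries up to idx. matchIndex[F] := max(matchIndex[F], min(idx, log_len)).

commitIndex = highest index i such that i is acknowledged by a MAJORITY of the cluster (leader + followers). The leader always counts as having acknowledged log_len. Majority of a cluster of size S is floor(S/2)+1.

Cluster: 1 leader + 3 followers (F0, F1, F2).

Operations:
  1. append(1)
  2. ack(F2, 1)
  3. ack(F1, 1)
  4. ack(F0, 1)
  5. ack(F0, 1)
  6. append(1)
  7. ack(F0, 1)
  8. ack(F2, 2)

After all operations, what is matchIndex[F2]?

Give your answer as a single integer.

Op 1: append 1 -> log_len=1
Op 2: F2 acks idx 1 -> match: F0=0 F1=0 F2=1; commitIndex=0
Op 3: F1 acks idx 1 -> match: F0=0 F1=1 F2=1; commitIndex=1
Op 4: F0 acks idx 1 -> match: F0=1 F1=1 F2=1; commitIndex=1
Op 5: F0 acks idx 1 -> match: F0=1 F1=1 F2=1; commitIndex=1
Op 6: append 1 -> log_len=2
Op 7: F0 acks idx 1 -> match: F0=1 F1=1 F2=1; commitIndex=1
Op 8: F2 acks idx 2 -> match: F0=1 F1=1 F2=2; commitIndex=1

Answer: 2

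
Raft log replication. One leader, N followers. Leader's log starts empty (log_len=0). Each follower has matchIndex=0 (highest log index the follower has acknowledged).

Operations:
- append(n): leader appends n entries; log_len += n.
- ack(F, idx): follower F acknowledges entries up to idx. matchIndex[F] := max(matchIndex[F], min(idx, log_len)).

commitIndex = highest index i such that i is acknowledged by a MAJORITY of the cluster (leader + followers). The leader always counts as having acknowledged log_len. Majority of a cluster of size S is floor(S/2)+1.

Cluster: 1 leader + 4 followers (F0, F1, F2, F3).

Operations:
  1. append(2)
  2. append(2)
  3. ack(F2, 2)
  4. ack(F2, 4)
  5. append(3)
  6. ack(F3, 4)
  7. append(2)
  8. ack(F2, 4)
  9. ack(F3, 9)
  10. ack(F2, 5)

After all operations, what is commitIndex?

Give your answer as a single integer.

Op 1: append 2 -> log_len=2
Op 2: append 2 -> log_len=4
Op 3: F2 acks idx 2 -> match: F0=0 F1=0 F2=2 F3=0; commitIndex=0
Op 4: F2 acks idx 4 -> match: F0=0 F1=0 F2=4 F3=0; commitIndex=0
Op 5: append 3 -> log_len=7
Op 6: F3 acks idx 4 -> match: F0=0 F1=0 F2=4 F3=4; commitIndex=4
Op 7: append 2 -> log_len=9
Op 8: F2 acks idx 4 -> match: F0=0 F1=0 F2=4 F3=4; commitIndex=4
Op 9: F3 acks idx 9 -> match: F0=0 F1=0 F2=4 F3=9; commitIndex=4
Op 10: F2 acks idx 5 -> match: F0=0 F1=0 F2=5 F3=9; commitIndex=5

Answer: 5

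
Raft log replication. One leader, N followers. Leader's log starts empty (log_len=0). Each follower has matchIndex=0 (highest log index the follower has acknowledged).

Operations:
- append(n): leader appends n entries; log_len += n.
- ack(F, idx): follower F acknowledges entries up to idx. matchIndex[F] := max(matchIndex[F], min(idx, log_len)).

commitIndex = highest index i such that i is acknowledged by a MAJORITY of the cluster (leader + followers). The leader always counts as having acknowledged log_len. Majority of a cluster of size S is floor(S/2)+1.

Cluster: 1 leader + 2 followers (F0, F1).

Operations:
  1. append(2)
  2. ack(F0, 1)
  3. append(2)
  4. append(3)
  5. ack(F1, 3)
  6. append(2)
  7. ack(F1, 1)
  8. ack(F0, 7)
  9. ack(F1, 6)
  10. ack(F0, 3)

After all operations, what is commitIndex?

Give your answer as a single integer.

Answer: 7

Derivation:
Op 1: append 2 -> log_len=2
Op 2: F0 acks idx 1 -> match: F0=1 F1=0; commitIndex=1
Op 3: append 2 -> log_len=4
Op 4: append 3 -> log_len=7
Op 5: F1 acks idx 3 -> match: F0=1 F1=3; commitIndex=3
Op 6: append 2 -> log_len=9
Op 7: F1 acks idx 1 -> match: F0=1 F1=3; commitIndex=3
Op 8: F0 acks idx 7 -> match: F0=7 F1=3; commitIndex=7
Op 9: F1 acks idx 6 -> match: F0=7 F1=6; commitIndex=7
Op 10: F0 acks idx 3 -> match: F0=7 F1=6; commitIndex=7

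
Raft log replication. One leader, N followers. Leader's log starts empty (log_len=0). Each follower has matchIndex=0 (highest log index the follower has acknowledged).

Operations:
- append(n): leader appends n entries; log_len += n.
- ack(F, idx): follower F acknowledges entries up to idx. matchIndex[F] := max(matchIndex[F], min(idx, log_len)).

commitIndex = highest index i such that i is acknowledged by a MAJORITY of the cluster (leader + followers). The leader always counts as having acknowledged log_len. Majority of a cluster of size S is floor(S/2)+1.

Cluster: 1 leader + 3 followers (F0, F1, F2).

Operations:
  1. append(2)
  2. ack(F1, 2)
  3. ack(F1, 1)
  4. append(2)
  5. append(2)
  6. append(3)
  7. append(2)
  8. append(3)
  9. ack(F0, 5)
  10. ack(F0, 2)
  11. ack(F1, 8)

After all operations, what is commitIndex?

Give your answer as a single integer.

Answer: 5

Derivation:
Op 1: append 2 -> log_len=2
Op 2: F1 acks idx 2 -> match: F0=0 F1=2 F2=0; commitIndex=0
Op 3: F1 acks idx 1 -> match: F0=0 F1=2 F2=0; commitIndex=0
Op 4: append 2 -> log_len=4
Op 5: append 2 -> log_len=6
Op 6: append 3 -> log_len=9
Op 7: append 2 -> log_len=11
Op 8: append 3 -> log_len=14
Op 9: F0 acks idx 5 -> match: F0=5 F1=2 F2=0; commitIndex=2
Op 10: F0 acks idx 2 -> match: F0=5 F1=2 F2=0; commitIndex=2
Op 11: F1 acks idx 8 -> match: F0=5 F1=8 F2=0; commitIndex=5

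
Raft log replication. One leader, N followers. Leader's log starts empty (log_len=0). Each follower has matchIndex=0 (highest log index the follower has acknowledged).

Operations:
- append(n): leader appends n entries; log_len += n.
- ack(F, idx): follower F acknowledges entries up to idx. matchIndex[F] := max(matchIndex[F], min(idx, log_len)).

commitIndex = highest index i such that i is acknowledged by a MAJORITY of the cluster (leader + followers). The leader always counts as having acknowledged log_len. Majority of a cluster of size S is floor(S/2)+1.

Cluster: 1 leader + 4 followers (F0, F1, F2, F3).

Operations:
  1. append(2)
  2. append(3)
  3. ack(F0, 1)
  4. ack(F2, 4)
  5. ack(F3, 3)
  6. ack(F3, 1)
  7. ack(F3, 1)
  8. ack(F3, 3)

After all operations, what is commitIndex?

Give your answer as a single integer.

Op 1: append 2 -> log_len=2
Op 2: append 3 -> log_len=5
Op 3: F0 acks idx 1 -> match: F0=1 F1=0 F2=0 F3=0; commitIndex=0
Op 4: F2 acks idx 4 -> match: F0=1 F1=0 F2=4 F3=0; commitIndex=1
Op 5: F3 acks idx 3 -> match: F0=1 F1=0 F2=4 F3=3; commitIndex=3
Op 6: F3 acks idx 1 -> match: F0=1 F1=0 F2=4 F3=3; commitIndex=3
Op 7: F3 acks idx 1 -> match: F0=1 F1=0 F2=4 F3=3; commitIndex=3
Op 8: F3 acks idx 3 -> match: F0=1 F1=0 F2=4 F3=3; commitIndex=3

Answer: 3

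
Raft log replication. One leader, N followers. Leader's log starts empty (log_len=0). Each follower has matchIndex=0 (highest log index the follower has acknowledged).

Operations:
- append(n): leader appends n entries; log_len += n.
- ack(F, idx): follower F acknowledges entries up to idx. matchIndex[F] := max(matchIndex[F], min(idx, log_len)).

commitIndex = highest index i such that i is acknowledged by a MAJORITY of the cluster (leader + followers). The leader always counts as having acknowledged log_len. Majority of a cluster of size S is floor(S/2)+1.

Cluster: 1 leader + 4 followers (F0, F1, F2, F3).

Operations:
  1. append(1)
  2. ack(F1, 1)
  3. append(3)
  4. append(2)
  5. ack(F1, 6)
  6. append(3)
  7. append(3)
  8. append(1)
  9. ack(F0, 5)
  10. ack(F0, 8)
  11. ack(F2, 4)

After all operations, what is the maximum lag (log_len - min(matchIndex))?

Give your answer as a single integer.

Answer: 13

Derivation:
Op 1: append 1 -> log_len=1
Op 2: F1 acks idx 1 -> match: F0=0 F1=1 F2=0 F3=0; commitIndex=0
Op 3: append 3 -> log_len=4
Op 4: append 2 -> log_len=6
Op 5: F1 acks idx 6 -> match: F0=0 F1=6 F2=0 F3=0; commitIndex=0
Op 6: append 3 -> log_len=9
Op 7: append 3 -> log_len=12
Op 8: append 1 -> log_len=13
Op 9: F0 acks idx 5 -> match: F0=5 F1=6 F2=0 F3=0; commitIndex=5
Op 10: F0 acks idx 8 -> match: F0=8 F1=6 F2=0 F3=0; commitIndex=6
Op 11: F2 acks idx 4 -> match: F0=8 F1=6 F2=4 F3=0; commitIndex=6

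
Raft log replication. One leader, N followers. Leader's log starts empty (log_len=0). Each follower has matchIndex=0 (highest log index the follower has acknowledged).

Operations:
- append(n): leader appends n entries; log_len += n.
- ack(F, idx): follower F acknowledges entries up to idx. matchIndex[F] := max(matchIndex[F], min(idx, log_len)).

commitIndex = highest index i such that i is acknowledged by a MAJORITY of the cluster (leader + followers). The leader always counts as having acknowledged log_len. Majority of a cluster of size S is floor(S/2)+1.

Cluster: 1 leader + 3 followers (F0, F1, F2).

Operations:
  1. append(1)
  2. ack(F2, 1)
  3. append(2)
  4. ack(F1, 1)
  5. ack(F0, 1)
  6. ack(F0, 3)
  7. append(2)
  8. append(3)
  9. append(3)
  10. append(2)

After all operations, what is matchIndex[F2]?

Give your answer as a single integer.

Answer: 1

Derivation:
Op 1: append 1 -> log_len=1
Op 2: F2 acks idx 1 -> match: F0=0 F1=0 F2=1; commitIndex=0
Op 3: append 2 -> log_len=3
Op 4: F1 acks idx 1 -> match: F0=0 F1=1 F2=1; commitIndex=1
Op 5: F0 acks idx 1 -> match: F0=1 F1=1 F2=1; commitIndex=1
Op 6: F0 acks idx 3 -> match: F0=3 F1=1 F2=1; commitIndex=1
Op 7: append 2 -> log_len=5
Op 8: append 3 -> log_len=8
Op 9: append 3 -> log_len=11
Op 10: append 2 -> log_len=13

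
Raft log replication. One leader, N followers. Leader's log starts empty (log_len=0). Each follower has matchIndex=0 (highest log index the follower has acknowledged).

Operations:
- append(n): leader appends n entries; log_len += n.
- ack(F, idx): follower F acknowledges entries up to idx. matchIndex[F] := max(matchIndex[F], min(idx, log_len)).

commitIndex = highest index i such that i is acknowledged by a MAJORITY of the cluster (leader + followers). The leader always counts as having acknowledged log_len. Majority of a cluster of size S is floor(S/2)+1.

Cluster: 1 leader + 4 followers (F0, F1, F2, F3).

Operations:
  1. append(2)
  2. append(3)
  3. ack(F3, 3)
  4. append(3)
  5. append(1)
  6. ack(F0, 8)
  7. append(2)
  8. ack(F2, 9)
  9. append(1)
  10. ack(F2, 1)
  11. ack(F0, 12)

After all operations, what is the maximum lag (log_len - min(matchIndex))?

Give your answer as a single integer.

Op 1: append 2 -> log_len=2
Op 2: append 3 -> log_len=5
Op 3: F3 acks idx 3 -> match: F0=0 F1=0 F2=0 F3=3; commitIndex=0
Op 4: append 3 -> log_len=8
Op 5: append 1 -> log_len=9
Op 6: F0 acks idx 8 -> match: F0=8 F1=0 F2=0 F3=3; commitIndex=3
Op 7: append 2 -> log_len=11
Op 8: F2 acks idx 9 -> match: F0=8 F1=0 F2=9 F3=3; commitIndex=8
Op 9: append 1 -> log_len=12
Op 10: F2 acks idx 1 -> match: F0=8 F1=0 F2=9 F3=3; commitIndex=8
Op 11: F0 acks idx 12 -> match: F0=12 F1=0 F2=9 F3=3; commitIndex=9

Answer: 12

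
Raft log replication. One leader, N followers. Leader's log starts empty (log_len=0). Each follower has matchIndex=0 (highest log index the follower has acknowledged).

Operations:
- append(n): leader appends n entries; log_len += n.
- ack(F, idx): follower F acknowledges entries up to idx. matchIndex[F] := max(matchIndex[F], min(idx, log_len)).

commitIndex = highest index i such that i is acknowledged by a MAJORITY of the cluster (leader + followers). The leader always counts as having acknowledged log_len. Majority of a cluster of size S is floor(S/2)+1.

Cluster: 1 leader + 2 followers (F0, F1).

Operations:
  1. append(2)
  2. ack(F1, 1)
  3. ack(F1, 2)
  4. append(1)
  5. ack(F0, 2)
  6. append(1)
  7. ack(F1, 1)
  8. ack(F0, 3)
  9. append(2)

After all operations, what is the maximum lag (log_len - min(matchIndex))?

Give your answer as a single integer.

Answer: 4

Derivation:
Op 1: append 2 -> log_len=2
Op 2: F1 acks idx 1 -> match: F0=0 F1=1; commitIndex=1
Op 3: F1 acks idx 2 -> match: F0=0 F1=2; commitIndex=2
Op 4: append 1 -> log_len=3
Op 5: F0 acks idx 2 -> match: F0=2 F1=2; commitIndex=2
Op 6: append 1 -> log_len=4
Op 7: F1 acks idx 1 -> match: F0=2 F1=2; commitIndex=2
Op 8: F0 acks idx 3 -> match: F0=3 F1=2; commitIndex=3
Op 9: append 2 -> log_len=6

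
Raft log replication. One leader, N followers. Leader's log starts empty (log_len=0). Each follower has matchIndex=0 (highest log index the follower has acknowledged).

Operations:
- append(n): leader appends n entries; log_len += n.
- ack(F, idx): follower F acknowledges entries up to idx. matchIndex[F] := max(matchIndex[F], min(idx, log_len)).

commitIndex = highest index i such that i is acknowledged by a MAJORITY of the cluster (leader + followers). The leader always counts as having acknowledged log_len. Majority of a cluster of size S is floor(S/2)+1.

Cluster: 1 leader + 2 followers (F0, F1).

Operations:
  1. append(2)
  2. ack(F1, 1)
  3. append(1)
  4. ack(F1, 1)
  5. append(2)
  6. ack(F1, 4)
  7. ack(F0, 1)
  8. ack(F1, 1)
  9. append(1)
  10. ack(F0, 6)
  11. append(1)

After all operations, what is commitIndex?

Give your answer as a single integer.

Answer: 6

Derivation:
Op 1: append 2 -> log_len=2
Op 2: F1 acks idx 1 -> match: F0=0 F1=1; commitIndex=1
Op 3: append 1 -> log_len=3
Op 4: F1 acks idx 1 -> match: F0=0 F1=1; commitIndex=1
Op 5: append 2 -> log_len=5
Op 6: F1 acks idx 4 -> match: F0=0 F1=4; commitIndex=4
Op 7: F0 acks idx 1 -> match: F0=1 F1=4; commitIndex=4
Op 8: F1 acks idx 1 -> match: F0=1 F1=4; commitIndex=4
Op 9: append 1 -> log_len=6
Op 10: F0 acks idx 6 -> match: F0=6 F1=4; commitIndex=6
Op 11: append 1 -> log_len=7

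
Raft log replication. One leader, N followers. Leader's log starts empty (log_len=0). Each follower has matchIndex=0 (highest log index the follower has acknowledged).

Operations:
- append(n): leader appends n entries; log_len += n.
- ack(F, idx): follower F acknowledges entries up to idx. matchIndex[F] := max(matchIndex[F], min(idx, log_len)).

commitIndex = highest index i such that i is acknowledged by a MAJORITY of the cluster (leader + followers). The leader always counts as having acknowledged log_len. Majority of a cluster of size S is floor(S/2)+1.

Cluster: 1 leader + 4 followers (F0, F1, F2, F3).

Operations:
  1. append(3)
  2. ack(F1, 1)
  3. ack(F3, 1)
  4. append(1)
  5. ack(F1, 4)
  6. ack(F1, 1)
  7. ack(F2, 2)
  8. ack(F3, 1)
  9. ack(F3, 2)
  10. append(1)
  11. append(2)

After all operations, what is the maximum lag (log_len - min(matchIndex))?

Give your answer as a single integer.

Answer: 7

Derivation:
Op 1: append 3 -> log_len=3
Op 2: F1 acks idx 1 -> match: F0=0 F1=1 F2=0 F3=0; commitIndex=0
Op 3: F3 acks idx 1 -> match: F0=0 F1=1 F2=0 F3=1; commitIndex=1
Op 4: append 1 -> log_len=4
Op 5: F1 acks idx 4 -> match: F0=0 F1=4 F2=0 F3=1; commitIndex=1
Op 6: F1 acks idx 1 -> match: F0=0 F1=4 F2=0 F3=1; commitIndex=1
Op 7: F2 acks idx 2 -> match: F0=0 F1=4 F2=2 F3=1; commitIndex=2
Op 8: F3 acks idx 1 -> match: F0=0 F1=4 F2=2 F3=1; commitIndex=2
Op 9: F3 acks idx 2 -> match: F0=0 F1=4 F2=2 F3=2; commitIndex=2
Op 10: append 1 -> log_len=5
Op 11: append 2 -> log_len=7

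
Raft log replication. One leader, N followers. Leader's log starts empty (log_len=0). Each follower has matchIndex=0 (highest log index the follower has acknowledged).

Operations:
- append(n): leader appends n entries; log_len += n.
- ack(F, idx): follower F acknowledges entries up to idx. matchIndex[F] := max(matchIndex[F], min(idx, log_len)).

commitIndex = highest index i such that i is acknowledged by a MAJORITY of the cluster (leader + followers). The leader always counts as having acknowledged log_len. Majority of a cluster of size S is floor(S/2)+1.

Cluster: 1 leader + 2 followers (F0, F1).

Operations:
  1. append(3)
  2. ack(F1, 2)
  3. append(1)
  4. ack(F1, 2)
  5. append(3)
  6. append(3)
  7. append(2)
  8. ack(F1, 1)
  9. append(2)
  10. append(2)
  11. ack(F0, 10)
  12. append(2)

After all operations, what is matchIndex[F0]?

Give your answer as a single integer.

Op 1: append 3 -> log_len=3
Op 2: F1 acks idx 2 -> match: F0=0 F1=2; commitIndex=2
Op 3: append 1 -> log_len=4
Op 4: F1 acks idx 2 -> match: F0=0 F1=2; commitIndex=2
Op 5: append 3 -> log_len=7
Op 6: append 3 -> log_len=10
Op 7: append 2 -> log_len=12
Op 8: F1 acks idx 1 -> match: F0=0 F1=2; commitIndex=2
Op 9: append 2 -> log_len=14
Op 10: append 2 -> log_len=16
Op 11: F0 acks idx 10 -> match: F0=10 F1=2; commitIndex=10
Op 12: append 2 -> log_len=18

Answer: 10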